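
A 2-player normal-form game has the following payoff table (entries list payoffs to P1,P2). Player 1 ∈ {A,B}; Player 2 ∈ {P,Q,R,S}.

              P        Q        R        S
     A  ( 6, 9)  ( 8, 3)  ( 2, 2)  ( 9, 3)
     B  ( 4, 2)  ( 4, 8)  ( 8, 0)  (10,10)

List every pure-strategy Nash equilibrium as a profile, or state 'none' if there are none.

(A,P): NE
(A,Q): not NE [P2→P gives 9>3]
(A,R): not NE [P1→B gives 8>2; P2→P gives 9>2]
(A,S): not NE [P1→B gives 10>9; P2→P gives 9>3]
(B,P): not NE [P1→A gives 6>4; P2→S gives 10>2]
(B,Q): not NE [P1→A gives 8>4; P2→S gives 10>8]
(B,R): not NE [P2→S gives 10>0]
(B,S): NE

Nash profiles: (A,P), (B,S)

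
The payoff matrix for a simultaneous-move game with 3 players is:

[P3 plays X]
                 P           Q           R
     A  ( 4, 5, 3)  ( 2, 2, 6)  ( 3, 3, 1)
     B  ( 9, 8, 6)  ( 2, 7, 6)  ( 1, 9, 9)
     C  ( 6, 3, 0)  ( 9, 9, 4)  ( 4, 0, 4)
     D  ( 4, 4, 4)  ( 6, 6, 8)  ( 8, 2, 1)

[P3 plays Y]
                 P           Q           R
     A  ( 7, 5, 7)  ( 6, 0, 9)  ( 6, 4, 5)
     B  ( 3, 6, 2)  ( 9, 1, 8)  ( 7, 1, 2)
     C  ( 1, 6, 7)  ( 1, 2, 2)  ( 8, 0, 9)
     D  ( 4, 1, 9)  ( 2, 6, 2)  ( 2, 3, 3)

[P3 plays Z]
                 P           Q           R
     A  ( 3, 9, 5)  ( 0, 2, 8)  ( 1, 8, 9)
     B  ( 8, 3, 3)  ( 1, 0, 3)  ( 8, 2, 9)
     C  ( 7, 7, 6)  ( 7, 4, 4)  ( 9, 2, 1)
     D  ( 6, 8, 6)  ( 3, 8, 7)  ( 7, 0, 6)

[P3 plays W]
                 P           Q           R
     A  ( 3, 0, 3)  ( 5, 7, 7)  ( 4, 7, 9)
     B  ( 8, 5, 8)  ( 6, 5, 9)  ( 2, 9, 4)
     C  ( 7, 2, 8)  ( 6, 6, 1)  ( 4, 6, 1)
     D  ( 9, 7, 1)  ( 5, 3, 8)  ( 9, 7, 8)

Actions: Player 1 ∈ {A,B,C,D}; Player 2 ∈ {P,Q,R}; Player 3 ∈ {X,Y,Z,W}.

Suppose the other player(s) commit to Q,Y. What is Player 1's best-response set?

u_1(A vs Q,Y) = 6
u_1(B vs Q,Y) = 9
u_1(C vs Q,Y) = 1
u_1(D vs Q,Y) = 2
max payoff 9 at {B}

BR_1 = {B}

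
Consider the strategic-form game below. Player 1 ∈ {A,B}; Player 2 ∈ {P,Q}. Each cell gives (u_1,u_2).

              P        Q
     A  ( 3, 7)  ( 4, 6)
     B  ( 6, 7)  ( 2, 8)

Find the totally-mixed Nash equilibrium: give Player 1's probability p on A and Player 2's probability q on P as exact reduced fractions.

P1 indiff ⇒ q·3+(1-q)·4 = q·6+(1-q)·2 ⇒ q(-3) = (1-q)(-2) ⇒ q = 2/5
P2 indiff ⇒ p·7+(1-p)·7 = p·6+(1-p)·8 ⇒ p(1) = (1-p)(1) ⇒ p = 1/2

p=1/2, q=2/5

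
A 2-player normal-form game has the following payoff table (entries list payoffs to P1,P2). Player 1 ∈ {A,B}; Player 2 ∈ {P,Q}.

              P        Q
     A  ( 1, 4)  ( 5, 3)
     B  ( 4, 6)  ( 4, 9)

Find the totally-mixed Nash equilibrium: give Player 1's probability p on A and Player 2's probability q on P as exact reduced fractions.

P1 indiff ⇒ q·1+(1-q)·5 = q·4+(1-q)·4 ⇒ q(-3) = (1-q)(-1) ⇒ q = 1/4
P2 indiff ⇒ p·4+(1-p)·6 = p·3+(1-p)·9 ⇒ p(1) = (1-p)(3) ⇒ p = 3/4

(p,q) = (3/4, 1/4)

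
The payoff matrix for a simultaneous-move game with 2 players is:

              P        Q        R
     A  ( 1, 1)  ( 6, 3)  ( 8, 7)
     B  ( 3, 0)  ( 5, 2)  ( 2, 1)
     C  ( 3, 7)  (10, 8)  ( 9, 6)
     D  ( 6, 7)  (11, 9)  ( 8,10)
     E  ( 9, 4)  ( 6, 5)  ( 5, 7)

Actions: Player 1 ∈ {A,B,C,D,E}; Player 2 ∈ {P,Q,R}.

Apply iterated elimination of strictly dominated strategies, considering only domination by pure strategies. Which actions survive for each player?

Remaining: P1:{C,D} P2:{Q,R}

P1 drop A (C beats it: P:3>1 Q:10>6 R:9>8)
P1 drop B (D beats it: P:6>3 Q:11>5 R:8>2)
P2 drop P (Q beats it: C:8>7 D:9>7 E:5>4)
P1 drop E (C beats it: Q:10>6 R:9>5)
P1→{C,D} P2→{Q,R}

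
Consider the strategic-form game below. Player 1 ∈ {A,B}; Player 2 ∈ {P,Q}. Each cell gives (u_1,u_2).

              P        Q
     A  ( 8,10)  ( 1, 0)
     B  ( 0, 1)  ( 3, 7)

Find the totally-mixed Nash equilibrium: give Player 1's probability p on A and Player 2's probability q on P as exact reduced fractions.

(p,q) = (3/8, 1/5)

P1 indiff ⇒ q·8+(1-q)·1 = q·0+(1-q)·3 ⇒ q(8) = (1-q)(2) ⇒ q = 1/5
P2 indiff ⇒ p·10+(1-p)·1 = p·0+(1-p)·7 ⇒ p(10) = (1-p)(6) ⇒ p = 3/8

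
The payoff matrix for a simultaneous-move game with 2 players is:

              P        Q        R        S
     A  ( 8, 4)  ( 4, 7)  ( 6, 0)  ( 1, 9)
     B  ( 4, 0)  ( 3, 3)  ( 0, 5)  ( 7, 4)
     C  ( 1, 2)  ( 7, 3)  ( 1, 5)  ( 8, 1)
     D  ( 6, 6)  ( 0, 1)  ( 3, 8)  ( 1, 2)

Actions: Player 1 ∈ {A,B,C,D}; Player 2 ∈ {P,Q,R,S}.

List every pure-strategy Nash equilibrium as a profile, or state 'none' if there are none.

Equilibria: none

(A,P): not NE [P2→S gives 9>4]
(A,Q): not NE [P1→C gives 7>4; P2→S gives 9>7]
(A,R): not NE [P2→S gives 9>0]
(A,S): not NE [P1→C gives 8>1]
(B,P): not NE [P1→A gives 8>4; P2→R gives 5>0]
(B,Q): not NE [P1→C gives 7>3; P2→R gives 5>3]
(B,R): not NE [P1→A gives 6>0]
(B,S): not NE [P1→C gives 8>7; P2→R gives 5>4]
(C,P): not NE [P1→A gives 8>1; P2→R gives 5>2]
(C,Q): not NE [P2→R gives 5>3]
(C,R): not NE [P1→A gives 6>1]
(C,S): not NE [P2→R gives 5>1]
(D,P): not NE [P1→A gives 8>6; P2→R gives 8>6]
(D,Q): not NE [P1→C gives 7>0; P2→R gives 8>1]
(D,R): not NE [P1→A gives 6>3]
(D,S): not NE [P1→C gives 8>1; P2→R gives 8>2]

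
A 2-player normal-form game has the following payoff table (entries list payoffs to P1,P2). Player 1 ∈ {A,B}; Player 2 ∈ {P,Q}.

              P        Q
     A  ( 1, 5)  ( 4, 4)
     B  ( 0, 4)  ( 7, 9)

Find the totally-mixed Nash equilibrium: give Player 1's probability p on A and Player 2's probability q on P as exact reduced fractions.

p=5/6, q=3/4

P1 indiff ⇒ q·1+(1-q)·4 = q·0+(1-q)·7 ⇒ q(1) = (1-q)(3) ⇒ q = 3/4
P2 indiff ⇒ p·5+(1-p)·4 = p·4+(1-p)·9 ⇒ p(1) = (1-p)(5) ⇒ p = 5/6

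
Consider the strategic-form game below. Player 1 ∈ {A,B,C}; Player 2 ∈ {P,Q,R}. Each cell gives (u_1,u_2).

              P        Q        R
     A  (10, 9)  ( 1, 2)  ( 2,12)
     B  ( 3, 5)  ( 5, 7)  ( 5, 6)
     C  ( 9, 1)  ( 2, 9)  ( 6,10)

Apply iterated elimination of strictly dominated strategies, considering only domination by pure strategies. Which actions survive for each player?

P2 drop P (R beats it: A:12>9 B:6>5 C:10>1)
P1 drop A (B beats it: Q:5>1 R:5>2)
P1→{B,C} P2→{Q,R}

IESDS → P1:{B,C} P2:{Q,R}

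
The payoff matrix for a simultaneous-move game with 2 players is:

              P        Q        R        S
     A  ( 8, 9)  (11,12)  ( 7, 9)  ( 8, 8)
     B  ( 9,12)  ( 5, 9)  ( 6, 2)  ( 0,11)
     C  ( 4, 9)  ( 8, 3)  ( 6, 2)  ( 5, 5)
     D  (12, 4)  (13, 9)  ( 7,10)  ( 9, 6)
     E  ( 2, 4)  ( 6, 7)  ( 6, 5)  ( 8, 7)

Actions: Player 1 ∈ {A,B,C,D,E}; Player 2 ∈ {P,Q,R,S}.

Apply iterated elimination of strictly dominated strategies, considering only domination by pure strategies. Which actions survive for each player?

P1 drop B (D beats it: P:12>9 Q:13>5 R:7>6 S:9>0)
P1 drop C (A beats it: P:8>4 Q:11>8 R:7>6 S:8>5)
P1 drop E (D beats it: P:12>2 Q:13>6 R:7>6 S:9>8)
P2 drop P (Q beats it: A:12>9 D:9>4)
P2 drop S (Q beats it: A:12>8 D:9>6)
P1→{A,D} P2→{Q,R}

Remaining: P1:{A,D} P2:{Q,R}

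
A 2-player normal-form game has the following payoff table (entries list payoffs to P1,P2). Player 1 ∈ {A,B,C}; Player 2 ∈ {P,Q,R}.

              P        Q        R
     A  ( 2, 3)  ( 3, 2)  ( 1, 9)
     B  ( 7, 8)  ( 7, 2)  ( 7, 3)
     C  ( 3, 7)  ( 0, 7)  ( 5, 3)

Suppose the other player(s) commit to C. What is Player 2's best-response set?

P2 best: {P,Q}

u_2(P vs C) = 7
u_2(Q vs C) = 7
u_2(R vs C) = 3
max payoff 7 at {P,Q}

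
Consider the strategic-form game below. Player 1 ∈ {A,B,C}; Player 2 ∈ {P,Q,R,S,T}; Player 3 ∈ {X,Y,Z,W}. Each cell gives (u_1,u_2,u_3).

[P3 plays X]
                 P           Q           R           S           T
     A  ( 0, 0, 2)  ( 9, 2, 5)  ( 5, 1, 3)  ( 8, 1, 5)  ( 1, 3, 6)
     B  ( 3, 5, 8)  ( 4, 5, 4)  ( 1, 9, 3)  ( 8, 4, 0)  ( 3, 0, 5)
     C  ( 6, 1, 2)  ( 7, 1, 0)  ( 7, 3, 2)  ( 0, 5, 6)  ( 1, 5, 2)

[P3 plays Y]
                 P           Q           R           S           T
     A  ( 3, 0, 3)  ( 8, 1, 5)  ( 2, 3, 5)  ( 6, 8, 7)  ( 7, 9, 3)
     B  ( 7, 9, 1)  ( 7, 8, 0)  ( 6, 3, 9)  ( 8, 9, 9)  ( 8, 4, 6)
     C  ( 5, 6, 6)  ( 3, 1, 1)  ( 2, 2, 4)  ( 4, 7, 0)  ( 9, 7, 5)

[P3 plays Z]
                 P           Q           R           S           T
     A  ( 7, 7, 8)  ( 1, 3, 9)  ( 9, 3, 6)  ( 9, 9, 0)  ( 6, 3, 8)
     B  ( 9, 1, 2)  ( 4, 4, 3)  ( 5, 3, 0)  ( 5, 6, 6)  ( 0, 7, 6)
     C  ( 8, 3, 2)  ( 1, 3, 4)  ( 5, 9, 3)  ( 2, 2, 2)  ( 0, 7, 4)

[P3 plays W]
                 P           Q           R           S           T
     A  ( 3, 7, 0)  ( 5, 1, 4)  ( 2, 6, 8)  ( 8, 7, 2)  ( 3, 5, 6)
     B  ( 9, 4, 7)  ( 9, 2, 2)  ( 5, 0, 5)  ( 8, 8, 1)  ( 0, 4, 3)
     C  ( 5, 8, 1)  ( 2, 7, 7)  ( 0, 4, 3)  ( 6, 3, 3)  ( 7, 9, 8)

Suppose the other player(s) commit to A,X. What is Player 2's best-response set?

u_2(P vs A,X) = 0
u_2(Q vs A,X) = 2
u_2(R vs A,X) = 1
u_2(S vs A,X) = 1
u_2(T vs A,X) = 3
max payoff 3 at {T}

BR_2 = {T}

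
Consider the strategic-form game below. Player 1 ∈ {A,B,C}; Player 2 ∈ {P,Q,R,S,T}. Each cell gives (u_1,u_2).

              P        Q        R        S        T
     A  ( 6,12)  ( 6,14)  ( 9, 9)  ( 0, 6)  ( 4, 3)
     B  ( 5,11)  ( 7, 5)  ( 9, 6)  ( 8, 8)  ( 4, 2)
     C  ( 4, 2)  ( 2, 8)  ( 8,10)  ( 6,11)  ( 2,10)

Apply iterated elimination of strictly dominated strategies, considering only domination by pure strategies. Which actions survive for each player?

P1 drop C (B beats it: P:5>4 Q:7>2 R:9>8 S:8>6 T:4>2)
P2 drop R (P beats it: A:12>9 B:11>6)
P2 drop S (P beats it: A:12>6 B:11>8)
P2 drop T (P beats it: A:12>3 B:11>2)
P1→{A,B} P2→{P,Q}

Survivors P1:{A,B} P2:{P,Q}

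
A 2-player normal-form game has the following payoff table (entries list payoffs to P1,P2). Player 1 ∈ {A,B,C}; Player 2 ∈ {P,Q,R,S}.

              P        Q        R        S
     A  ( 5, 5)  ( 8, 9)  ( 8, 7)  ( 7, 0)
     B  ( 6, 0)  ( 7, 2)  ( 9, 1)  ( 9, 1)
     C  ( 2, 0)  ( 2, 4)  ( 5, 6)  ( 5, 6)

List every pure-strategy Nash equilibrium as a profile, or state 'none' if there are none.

(A,P): not NE [P1→B gives 6>5; P2→Q gives 9>5]
(A,Q): NE
(A,R): not NE [P1→B gives 9>8; P2→Q gives 9>7]
(A,S): not NE [P1→B gives 9>7; P2→Q gives 9>0]
(B,P): not NE [P2→Q gives 2>0]
(B,Q): not NE [P1→A gives 8>7]
(B,R): not NE [P2→Q gives 2>1]
(B,S): not NE [P2→Q gives 2>1]
(C,P): not NE [P1→B gives 6>2; P2→S gives 6>0]
(C,Q): not NE [P1→A gives 8>2; P2→S gives 6>4]
(C,R): not NE [P1→B gives 9>5]
(C,S): not NE [P1→B gives 9>5]

PSNE = {(A,Q)}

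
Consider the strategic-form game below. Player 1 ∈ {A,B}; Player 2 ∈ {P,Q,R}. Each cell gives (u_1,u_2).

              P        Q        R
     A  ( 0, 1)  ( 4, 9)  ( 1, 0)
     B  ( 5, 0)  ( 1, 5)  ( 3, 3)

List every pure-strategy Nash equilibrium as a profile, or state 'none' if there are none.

NE set: (A,Q)

(A,P): not NE [P1→B gives 5>0; P2→Q gives 9>1]
(A,Q): NE
(A,R): not NE [P1→B gives 3>1; P2→Q gives 9>0]
(B,P): not NE [P2→Q gives 5>0]
(B,Q): not NE [P1→A gives 4>1]
(B,R): not NE [P2→Q gives 5>3]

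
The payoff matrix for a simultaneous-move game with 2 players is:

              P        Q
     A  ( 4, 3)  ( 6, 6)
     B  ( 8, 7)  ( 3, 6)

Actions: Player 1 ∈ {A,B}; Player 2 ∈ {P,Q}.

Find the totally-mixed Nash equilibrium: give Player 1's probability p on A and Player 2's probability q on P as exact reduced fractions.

P1 indiff ⇒ q·4+(1-q)·6 = q·8+(1-q)·3 ⇒ q(-4) = (1-q)(-3) ⇒ q = 3/7
P2 indiff ⇒ p·3+(1-p)·7 = p·6+(1-p)·6 ⇒ p(-3) = (1-p)(-1) ⇒ p = 1/4

(p,q) = (1/4, 3/7)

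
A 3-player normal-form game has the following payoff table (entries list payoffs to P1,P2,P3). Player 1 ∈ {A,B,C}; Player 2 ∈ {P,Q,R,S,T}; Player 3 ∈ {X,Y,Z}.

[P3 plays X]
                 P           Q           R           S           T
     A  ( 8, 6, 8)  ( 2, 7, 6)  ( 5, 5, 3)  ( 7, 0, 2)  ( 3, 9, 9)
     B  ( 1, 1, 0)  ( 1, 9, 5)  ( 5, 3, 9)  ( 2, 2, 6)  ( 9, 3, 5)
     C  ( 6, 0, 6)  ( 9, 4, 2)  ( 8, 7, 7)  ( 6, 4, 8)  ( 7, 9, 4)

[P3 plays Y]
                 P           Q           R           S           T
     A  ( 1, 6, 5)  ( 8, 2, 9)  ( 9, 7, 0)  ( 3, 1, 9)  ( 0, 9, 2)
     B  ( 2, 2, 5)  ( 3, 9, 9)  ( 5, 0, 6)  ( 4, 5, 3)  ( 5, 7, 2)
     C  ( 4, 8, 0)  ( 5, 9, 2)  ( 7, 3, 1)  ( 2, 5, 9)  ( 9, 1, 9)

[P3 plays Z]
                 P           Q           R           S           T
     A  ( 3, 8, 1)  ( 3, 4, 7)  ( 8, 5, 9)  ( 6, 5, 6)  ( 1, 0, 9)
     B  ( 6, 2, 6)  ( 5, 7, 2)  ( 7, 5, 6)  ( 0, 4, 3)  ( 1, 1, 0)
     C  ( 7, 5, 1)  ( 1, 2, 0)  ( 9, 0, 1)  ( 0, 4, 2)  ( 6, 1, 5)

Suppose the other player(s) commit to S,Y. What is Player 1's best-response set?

BR_1 = {B}

u_1(A vs S,Y) = 3
u_1(B vs S,Y) = 4
u_1(C vs S,Y) = 2
max payoff 4 at {B}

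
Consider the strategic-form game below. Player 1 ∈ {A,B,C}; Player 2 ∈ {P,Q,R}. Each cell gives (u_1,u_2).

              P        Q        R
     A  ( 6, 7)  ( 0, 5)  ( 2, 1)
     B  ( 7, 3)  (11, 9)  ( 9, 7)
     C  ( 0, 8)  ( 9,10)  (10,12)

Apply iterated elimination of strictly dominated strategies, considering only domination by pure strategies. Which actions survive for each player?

P1 drop A (B beats it: P:7>6 Q:11>0 R:9>2)
P2 drop P (Q beats it: B:9>3 C:10>8)
P1→{B,C} P2→{Q,R}

Remaining: P1:{B,C} P2:{Q,R}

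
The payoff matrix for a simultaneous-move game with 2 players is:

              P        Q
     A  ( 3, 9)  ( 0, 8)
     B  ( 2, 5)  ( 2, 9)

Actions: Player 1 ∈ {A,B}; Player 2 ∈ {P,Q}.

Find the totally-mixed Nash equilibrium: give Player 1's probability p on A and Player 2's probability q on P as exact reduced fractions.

P1 mixes 4/5 on A; P2 mixes 2/3 on P

P1 indiff ⇒ q·3+(1-q)·0 = q·2+(1-q)·2 ⇒ q(1) = (1-q)(2) ⇒ q = 2/3
P2 indiff ⇒ p·9+(1-p)·5 = p·8+(1-p)·9 ⇒ p(1) = (1-p)(4) ⇒ p = 4/5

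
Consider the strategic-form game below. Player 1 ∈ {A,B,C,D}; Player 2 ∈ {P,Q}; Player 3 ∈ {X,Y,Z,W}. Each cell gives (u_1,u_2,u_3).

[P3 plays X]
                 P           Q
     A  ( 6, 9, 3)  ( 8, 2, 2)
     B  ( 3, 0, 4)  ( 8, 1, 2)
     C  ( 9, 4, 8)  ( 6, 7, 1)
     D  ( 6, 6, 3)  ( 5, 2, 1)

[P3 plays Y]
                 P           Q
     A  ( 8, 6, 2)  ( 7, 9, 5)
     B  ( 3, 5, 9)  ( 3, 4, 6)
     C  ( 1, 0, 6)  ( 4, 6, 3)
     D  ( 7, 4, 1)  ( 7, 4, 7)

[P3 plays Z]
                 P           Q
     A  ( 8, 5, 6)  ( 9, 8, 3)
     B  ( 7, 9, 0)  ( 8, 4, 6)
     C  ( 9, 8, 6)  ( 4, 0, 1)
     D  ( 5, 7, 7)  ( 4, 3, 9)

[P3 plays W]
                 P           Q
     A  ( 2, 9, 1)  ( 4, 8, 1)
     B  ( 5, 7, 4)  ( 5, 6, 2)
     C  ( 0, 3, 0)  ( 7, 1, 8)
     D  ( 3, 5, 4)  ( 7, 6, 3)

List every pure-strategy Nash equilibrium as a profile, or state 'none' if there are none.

NE set: (A,Q,Y)

(A,P,X): not NE [P1→C gives 9>6; P3→Z gives 6>3]
(A,P,Y): not NE [P2→Q gives 9>6; P3→Z gives 6>2]
(A,P,Z): not NE [P1→C gives 9>8; P2→Q gives 8>5]
(A,P,W): not NE [P1→B gives 5>2; P3→Z gives 6>1]
(A,Q,X): not NE [P2→P gives 9>2; P3→Y gives 5>2]
(A,Q,Y): NE
(A,Q,Z): not NE [P3→Y gives 5>3]
(A,Q,W): not NE [P1→D gives 7>4; P2→P gives 9>8; P3→Y gives 5>1]
(B,P,X): not NE [P1→C gives 9>3; P2→Q gives 1>0; P3→Y gives 9>4]
(B,P,Y): not NE [P1→A gives 8>3]
(B,P,Z): not NE [P1→C gives 9>7; P3→Y gives 9>0]
(B,P,W): not NE [P3→Y gives 9>4]
(B,Q,X): not NE [P3→Z gives 6>2]
(B,Q,Y): not NE [P1→D gives 7>3; P2→P gives 5>4]
(B,Q,Z): not NE [P1→A gives 9>8; P2→P gives 9>4]
(B,Q,W): not NE [P1→D gives 7>5; P2→P gives 7>6; P3→Z gives 6>2]
(C,P,X): not NE [P2→Q gives 7>4]
(C,P,Y): not NE [P1→A gives 8>1; P2→Q gives 6>0; P3→X gives 8>6]
(C,P,Z): not NE [P3→X gives 8>6]
(C,P,W): not NE [P1→B gives 5>0; P3→X gives 8>0]
(C,Q,X): not NE [P1→B gives 8>6; P3→W gives 8>1]
(C,Q,Y): not NE [P1→D gives 7>4; P3→W gives 8>3]
(C,Q,Z): not NE [P1→A gives 9>4; P2→P gives 8>0; P3→W gives 8>1]
(C,Q,W): not NE [P2→P gives 3>1]
(D,P,X): not NE [P1→C gives 9>6; P3→Z gives 7>3]
(D,P,Y): not NE [P1→A gives 8>7; P3→Z gives 7>1]
(D,P,Z): not NE [P1→C gives 9>5]
(D,P,W): not NE [P1→B gives 5>3; P2→Q gives 6>5; P3→Z gives 7>4]
(D,Q,X): not NE [P1→B gives 8>5; P2→P gives 6>2; P3→Z gives 9>1]
(D,Q,Y): not NE [P3→Z gives 9>7]
(D,Q,Z): not NE [P1→A gives 9>4; P2→P gives 7>3]
(D,Q,W): not NE [P3→Z gives 9>3]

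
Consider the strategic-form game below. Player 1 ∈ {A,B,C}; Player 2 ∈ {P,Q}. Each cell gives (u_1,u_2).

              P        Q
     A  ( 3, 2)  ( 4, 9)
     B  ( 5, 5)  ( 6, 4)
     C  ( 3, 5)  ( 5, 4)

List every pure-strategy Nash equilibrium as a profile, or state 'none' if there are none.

NE set: (B,P)

(A,P): not NE [P1→B gives 5>3; P2→Q gives 9>2]
(A,Q): not NE [P1→B gives 6>4]
(B,P): NE
(B,Q): not NE [P2→P gives 5>4]
(C,P): not NE [P1→B gives 5>3]
(C,Q): not NE [P1→B gives 6>5; P2→P gives 5>4]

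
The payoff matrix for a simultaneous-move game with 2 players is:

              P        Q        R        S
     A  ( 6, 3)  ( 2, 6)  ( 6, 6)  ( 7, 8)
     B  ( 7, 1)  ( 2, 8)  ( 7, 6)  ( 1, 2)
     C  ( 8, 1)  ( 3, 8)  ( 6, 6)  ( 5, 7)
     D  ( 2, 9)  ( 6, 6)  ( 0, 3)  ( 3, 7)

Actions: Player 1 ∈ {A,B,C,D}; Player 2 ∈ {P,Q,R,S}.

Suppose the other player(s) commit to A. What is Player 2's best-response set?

P2 best: {S}

u_2(P vs A) = 3
u_2(Q vs A) = 6
u_2(R vs A) = 6
u_2(S vs A) = 8
max payoff 8 at {S}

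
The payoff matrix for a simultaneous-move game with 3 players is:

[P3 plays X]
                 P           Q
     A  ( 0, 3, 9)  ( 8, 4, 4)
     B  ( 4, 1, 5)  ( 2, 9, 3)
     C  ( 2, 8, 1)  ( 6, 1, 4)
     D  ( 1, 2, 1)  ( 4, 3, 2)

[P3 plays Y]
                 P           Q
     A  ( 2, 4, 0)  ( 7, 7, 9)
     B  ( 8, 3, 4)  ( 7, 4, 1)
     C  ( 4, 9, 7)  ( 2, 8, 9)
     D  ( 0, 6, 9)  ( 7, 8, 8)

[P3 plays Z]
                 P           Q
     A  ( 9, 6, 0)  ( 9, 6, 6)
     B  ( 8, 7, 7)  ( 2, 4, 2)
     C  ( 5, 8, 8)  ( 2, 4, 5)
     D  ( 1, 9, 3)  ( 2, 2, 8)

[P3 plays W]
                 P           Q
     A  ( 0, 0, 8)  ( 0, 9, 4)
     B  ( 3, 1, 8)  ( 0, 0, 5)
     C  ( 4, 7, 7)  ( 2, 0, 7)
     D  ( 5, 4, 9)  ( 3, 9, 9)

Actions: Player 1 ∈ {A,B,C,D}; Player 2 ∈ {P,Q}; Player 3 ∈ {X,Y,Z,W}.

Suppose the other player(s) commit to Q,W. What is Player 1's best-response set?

P1 best: {D}

u_1(A vs Q,W) = 0
u_1(B vs Q,W) = 0
u_1(C vs Q,W) = 2
u_1(D vs Q,W) = 3
max payoff 3 at {D}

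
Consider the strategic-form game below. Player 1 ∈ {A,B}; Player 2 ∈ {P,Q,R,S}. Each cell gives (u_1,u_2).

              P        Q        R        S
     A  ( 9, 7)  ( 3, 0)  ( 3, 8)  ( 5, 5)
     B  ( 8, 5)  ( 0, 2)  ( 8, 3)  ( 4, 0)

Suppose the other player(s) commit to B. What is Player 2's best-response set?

u_2(P vs B) = 5
u_2(Q vs B) = 2
u_2(R vs B) = 3
u_2(S vs B) = 0
max payoff 5 at {P}

P2 best: {P}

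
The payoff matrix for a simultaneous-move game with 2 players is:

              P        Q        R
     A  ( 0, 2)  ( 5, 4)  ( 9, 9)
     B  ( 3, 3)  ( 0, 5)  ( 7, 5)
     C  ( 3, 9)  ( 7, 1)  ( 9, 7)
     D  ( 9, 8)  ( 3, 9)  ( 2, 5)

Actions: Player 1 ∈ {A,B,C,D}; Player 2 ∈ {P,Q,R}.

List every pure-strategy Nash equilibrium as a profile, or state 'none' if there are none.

(A,P): not NE [P1→D gives 9>0; P2→R gives 9>2]
(A,Q): not NE [P1→C gives 7>5; P2→R gives 9>4]
(A,R): NE
(B,P): not NE [P1→D gives 9>3; P2→R gives 5>3]
(B,Q): not NE [P1→C gives 7>0]
(B,R): not NE [P1→C gives 9>7]
(C,P): not NE [P1→D gives 9>3]
(C,Q): not NE [P2→P gives 9>1]
(C,R): not NE [P2→P gives 9>7]
(D,P): not NE [P2→Q gives 9>8]
(D,Q): not NE [P1→C gives 7>3]
(D,R): not NE [P1→C gives 9>2; P2→Q gives 9>5]

NE set: (A,R)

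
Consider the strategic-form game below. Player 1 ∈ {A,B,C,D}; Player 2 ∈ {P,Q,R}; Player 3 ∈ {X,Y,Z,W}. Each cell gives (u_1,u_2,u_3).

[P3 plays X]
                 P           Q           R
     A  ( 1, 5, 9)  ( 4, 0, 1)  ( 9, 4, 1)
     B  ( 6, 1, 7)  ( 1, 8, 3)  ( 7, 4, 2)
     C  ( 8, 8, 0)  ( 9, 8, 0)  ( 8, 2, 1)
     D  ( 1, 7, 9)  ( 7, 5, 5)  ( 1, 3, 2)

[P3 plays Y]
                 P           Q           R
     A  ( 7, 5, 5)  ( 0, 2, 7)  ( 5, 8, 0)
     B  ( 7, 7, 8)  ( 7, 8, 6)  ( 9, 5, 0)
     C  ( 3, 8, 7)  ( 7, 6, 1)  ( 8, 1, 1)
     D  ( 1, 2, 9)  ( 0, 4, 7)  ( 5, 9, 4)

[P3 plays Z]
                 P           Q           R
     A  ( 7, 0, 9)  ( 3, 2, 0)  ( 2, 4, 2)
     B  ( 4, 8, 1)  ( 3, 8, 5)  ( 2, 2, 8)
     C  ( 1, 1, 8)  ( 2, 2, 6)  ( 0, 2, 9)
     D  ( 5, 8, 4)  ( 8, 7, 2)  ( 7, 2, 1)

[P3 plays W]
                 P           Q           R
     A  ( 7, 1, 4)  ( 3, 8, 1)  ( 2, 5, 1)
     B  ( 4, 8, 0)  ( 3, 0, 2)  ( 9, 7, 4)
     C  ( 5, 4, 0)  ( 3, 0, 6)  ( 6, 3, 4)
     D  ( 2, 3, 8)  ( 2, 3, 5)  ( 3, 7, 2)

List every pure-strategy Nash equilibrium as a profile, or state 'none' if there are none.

PSNE = {(B,Q,Y)}

(A,P,X): not NE [P1→C gives 8>1]
(A,P,Y): not NE [P2→R gives 8>5; P3→Z gives 9>5]
(A,P,Z): not NE [P2→R gives 4>0]
(A,P,W): not NE [P2→Q gives 8>1; P3→Z gives 9>4]
(A,Q,X): not NE [P1→C gives 9>4; P2→P gives 5>0; P3→Y gives 7>1]
(A,Q,Y): not NE [P1→C gives 7>0; P2→R gives 8>2]
(A,Q,Z): not NE [P1→D gives 8>3; P2→R gives 4>2; P3→Y gives 7>0]
(A,Q,W): not NE [P3→Y gives 7>1]
(A,R,X): not NE [P2→P gives 5>4; P3→Z gives 2>1]
(A,R,Y): not NE [P1→B gives 9>5; P3→Z gives 2>0]
(A,R,Z): not NE [P1→D gives 7>2]
(A,R,W): not NE [P1→B gives 9>2; P2→Q gives 8>5; P3→Z gives 2>1]
(B,P,X): not NE [P1→C gives 8>6; P2→Q gives 8>1; P3→Y gives 8>7]
(B,P,Y): not NE [P2→Q gives 8>7]
(B,P,Z): not NE [P1→A gives 7>4; P3→Y gives 8>1]
(B,P,W): not NE [P1→A gives 7>4; P3→Y gives 8>0]
(B,Q,X): not NE [P1→C gives 9>1; P3→Y gives 6>3]
(B,Q,Y): NE
(B,Q,Z): not NE [P1→D gives 8>3; P3→Y gives 6>5]
(B,Q,W): not NE [P2→P gives 8>0; P3→Y gives 6>2]
(B,R,X): not NE [P1→A gives 9>7; P2→Q gives 8>4; P3→Z gives 8>2]
(B,R,Y): not NE [P2→Q gives 8>5; P3→Z gives 8>0]
(B,R,Z): not NE [P1→D gives 7>2; P2→Q gives 8>2]
(B,R,W): not NE [P2→P gives 8>7; P3→Z gives 8>4]
(C,P,X): not NE [P3→Z gives 8>0]
(C,P,Y): not NE [P1→B gives 7>3; P3→Z gives 8>7]
(C,P,Z): not NE [P1→A gives 7>1; P2→R gives 2>1]
(C,P,W): not NE [P1→A gives 7>5; P3→Z gives 8>0]
(C,Q,X): not NE [P3→W gives 6>0]
(C,Q,Y): not NE [P2→P gives 8>6; P3→W gives 6>1]
(C,Q,Z): not NE [P1→D gives 8>2]
(C,Q,W): not NE [P2→P gives 4>0]
(C,R,X): not NE [P1→A gives 9>8; P2→Q gives 8>2; P3→Z gives 9>1]
(C,R,Y): not NE [P1→B gives 9>8; P2→P gives 8>1; P3→Z gives 9>1]
(C,R,Z): not NE [P1→D gives 7>0]
(C,R,W): not NE [P1→B gives 9>6; P2→P gives 4>3; P3→Z gives 9>4]
(D,P,X): not NE [P1→C gives 8>1]
(D,P,Y): not NE [P1→B gives 7>1; P2→R gives 9>2]
(D,P,Z): not NE [P1→A gives 7>5; P3→Y gives 9>4]
(D,P,W): not NE [P1→A gives 7>2; P2→R gives 7>3; P3→Y gives 9>8]
(D,Q,X): not NE [P1→C gives 9>7; P2→P gives 7>5; P3→Y gives 7>5]
(D,Q,Y): not NE [P1→C gives 7>0; P2→R gives 9>4]
(D,Q,Z): not NE [P2→P gives 8>7; P3→Y gives 7>2]
(D,Q,W): not NE [P1→C gives 3>2; P2→R gives 7>3; P3→Y gives 7>5]
(D,R,X): not NE [P1→A gives 9>1; P2→P gives 7>3; P3→Y gives 4>2]
(D,R,Y): not NE [P1→B gives 9>5]
(D,R,Z): not NE [P2→P gives 8>2; P3→Y gives 4>1]
(D,R,W): not NE [P1→B gives 9>3; P3→Y gives 4>2]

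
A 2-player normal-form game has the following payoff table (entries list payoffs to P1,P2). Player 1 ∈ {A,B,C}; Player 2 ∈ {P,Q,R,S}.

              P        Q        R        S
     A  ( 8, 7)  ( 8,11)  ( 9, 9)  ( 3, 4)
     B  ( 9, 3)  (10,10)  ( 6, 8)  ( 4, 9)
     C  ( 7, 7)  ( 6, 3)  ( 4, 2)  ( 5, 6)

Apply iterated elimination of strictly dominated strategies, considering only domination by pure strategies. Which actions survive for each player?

Remaining: P1:{B,C} P2:{P,Q,S}

P2 drop R (Q beats it: A:11>9 B:10>8 C:3>2)
P1 drop A (B beats it: P:9>8 Q:10>8 S:4>3)
P1→{B,C} P2→{P,Q,S}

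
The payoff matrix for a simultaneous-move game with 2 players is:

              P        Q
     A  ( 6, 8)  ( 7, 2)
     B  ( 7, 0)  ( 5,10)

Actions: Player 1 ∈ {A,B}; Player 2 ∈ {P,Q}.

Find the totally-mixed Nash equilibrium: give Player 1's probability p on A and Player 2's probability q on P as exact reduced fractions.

p=5/8, q=2/3

P1 indiff ⇒ q·6+(1-q)·7 = q·7+(1-q)·5 ⇒ q(-1) = (1-q)(-2) ⇒ q = 2/3
P2 indiff ⇒ p·8+(1-p)·0 = p·2+(1-p)·10 ⇒ p(6) = (1-p)(10) ⇒ p = 5/8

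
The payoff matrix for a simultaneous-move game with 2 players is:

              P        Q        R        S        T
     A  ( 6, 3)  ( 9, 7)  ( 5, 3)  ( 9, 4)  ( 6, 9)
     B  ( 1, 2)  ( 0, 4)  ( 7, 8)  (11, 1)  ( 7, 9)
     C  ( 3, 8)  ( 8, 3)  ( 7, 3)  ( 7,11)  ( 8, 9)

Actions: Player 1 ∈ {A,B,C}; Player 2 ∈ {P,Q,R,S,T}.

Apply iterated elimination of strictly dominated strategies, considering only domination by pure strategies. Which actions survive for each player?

P2 drop P (T beats it: A:9>3 B:9>2 C:9>8)
P2 drop Q (T beats it: A:9>7 B:9>4 C:9>3)
P1 drop A (B beats it: R:7>5 S:11>9 T:7>6)
P2 drop R (T beats it: B:9>8 C:9>3)
P1→{B,C} P2→{S,T}

IESDS → P1:{B,C} P2:{S,T}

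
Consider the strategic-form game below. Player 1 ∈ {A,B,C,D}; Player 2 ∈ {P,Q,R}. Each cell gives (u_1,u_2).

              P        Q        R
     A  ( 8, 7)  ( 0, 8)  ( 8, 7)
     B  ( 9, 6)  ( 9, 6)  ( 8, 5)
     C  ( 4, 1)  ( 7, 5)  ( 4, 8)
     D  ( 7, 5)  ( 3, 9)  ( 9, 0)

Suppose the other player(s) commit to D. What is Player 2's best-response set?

u_2(P vs D) = 5
u_2(Q vs D) = 9
u_2(R vs D) = 0
max payoff 9 at {Q}

BR_2 = {Q}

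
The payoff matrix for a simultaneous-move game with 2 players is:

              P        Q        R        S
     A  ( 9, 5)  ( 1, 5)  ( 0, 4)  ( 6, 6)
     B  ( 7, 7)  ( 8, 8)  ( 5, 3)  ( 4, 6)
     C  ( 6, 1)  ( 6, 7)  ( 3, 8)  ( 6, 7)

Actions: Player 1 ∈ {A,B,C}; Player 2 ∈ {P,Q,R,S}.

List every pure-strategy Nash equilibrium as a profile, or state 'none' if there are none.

NE set: (A,S), (B,Q)

(A,P): not NE [P2→S gives 6>5]
(A,Q): not NE [P1→B gives 8>1; P2→S gives 6>5]
(A,R): not NE [P1→B gives 5>0; P2→S gives 6>4]
(A,S): NE
(B,P): not NE [P1→A gives 9>7; P2→Q gives 8>7]
(B,Q): NE
(B,R): not NE [P2→Q gives 8>3]
(B,S): not NE [P1→C gives 6>4; P2→Q gives 8>6]
(C,P): not NE [P1→A gives 9>6; P2→R gives 8>1]
(C,Q): not NE [P1→B gives 8>6; P2→R gives 8>7]
(C,R): not NE [P1→B gives 5>3]
(C,S): not NE [P2→R gives 8>7]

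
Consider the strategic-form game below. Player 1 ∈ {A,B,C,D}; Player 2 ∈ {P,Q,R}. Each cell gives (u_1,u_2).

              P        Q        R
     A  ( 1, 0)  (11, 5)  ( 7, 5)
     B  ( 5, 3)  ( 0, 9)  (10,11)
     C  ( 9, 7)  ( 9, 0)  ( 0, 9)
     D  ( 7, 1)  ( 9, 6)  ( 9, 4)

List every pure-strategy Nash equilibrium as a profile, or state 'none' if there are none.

Nash profiles: (A,Q), (B,R)

(A,P): not NE [P1→C gives 9>1; P2→R gives 5>0]
(A,Q): NE
(A,R): not NE [P1→B gives 10>7]
(B,P): not NE [P1→C gives 9>5; P2→R gives 11>3]
(B,Q): not NE [P1→A gives 11>0; P2→R gives 11>9]
(B,R): NE
(C,P): not NE [P2→R gives 9>7]
(C,Q): not NE [P1→A gives 11>9; P2→R gives 9>0]
(C,R): not NE [P1→B gives 10>0]
(D,P): not NE [P1→C gives 9>7; P2→Q gives 6>1]
(D,Q): not NE [P1→A gives 11>9]
(D,R): not NE [P1→B gives 10>9; P2→Q gives 6>4]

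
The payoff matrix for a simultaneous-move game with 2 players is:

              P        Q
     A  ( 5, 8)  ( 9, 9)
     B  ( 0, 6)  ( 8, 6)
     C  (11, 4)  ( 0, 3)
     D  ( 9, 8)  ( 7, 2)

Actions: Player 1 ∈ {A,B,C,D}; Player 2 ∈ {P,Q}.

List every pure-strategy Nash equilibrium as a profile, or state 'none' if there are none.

(A,P): not NE [P1→C gives 11>5; P2→Q gives 9>8]
(A,Q): NE
(B,P): not NE [P1→C gives 11>0]
(B,Q): not NE [P1→A gives 9>8]
(C,P): NE
(C,Q): not NE [P1→A gives 9>0; P2→P gives 4>3]
(D,P): not NE [P1→C gives 11>9]
(D,Q): not NE [P1→A gives 9>7; P2→P gives 8>2]

NE set: (A,Q), (C,P)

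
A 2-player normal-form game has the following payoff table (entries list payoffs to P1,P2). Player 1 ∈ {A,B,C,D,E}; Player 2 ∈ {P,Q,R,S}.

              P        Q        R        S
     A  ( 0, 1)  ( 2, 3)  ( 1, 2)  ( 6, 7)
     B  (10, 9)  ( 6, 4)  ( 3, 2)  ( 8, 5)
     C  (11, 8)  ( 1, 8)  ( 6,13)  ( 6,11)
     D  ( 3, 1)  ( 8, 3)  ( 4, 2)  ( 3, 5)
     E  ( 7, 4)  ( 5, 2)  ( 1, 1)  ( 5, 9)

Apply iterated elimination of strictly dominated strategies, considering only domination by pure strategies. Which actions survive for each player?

P1 drop A (B beats it: P:10>0 Q:6>2 R:3>1 S:8>6)
P1 drop E (B beats it: P:10>7 Q:6>5 R:3>1 S:8>5)
P2 drop Q (S beats it: B:5>4 C:11>8 D:5>3)
P1 drop D (C beats it: P:11>3 R:6>4 S:6>3)
P1→{B,C} P2→{P,R,S}

Remaining: P1:{B,C} P2:{P,R,S}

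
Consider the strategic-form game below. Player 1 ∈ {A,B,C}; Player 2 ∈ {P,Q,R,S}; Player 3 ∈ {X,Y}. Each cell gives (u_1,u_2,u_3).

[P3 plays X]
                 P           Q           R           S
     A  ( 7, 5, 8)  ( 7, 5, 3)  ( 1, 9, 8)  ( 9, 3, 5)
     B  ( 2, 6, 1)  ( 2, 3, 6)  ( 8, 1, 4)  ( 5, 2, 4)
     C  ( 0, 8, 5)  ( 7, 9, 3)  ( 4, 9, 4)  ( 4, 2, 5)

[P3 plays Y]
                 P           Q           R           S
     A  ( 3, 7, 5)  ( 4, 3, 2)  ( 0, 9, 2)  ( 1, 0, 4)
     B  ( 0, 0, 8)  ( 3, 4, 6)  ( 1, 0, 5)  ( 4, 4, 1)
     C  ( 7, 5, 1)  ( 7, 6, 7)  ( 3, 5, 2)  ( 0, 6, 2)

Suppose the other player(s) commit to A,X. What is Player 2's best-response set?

P2 best: {R}

u_2(P vs A,X) = 5
u_2(Q vs A,X) = 5
u_2(R vs A,X) = 9
u_2(S vs A,X) = 3
max payoff 9 at {R}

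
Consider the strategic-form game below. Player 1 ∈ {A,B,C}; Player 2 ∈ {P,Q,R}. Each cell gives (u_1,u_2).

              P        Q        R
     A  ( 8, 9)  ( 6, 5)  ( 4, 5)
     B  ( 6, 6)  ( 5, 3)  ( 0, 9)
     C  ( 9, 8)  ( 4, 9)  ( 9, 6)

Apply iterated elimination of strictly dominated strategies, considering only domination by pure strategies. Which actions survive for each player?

P1 drop B (A beats it: P:8>6 Q:6>5 R:4>0)
P2 drop R (P beats it: A:9>5 C:8>6)
P1→{A,C} P2→{P,Q}

Survivors P1:{A,C} P2:{P,Q}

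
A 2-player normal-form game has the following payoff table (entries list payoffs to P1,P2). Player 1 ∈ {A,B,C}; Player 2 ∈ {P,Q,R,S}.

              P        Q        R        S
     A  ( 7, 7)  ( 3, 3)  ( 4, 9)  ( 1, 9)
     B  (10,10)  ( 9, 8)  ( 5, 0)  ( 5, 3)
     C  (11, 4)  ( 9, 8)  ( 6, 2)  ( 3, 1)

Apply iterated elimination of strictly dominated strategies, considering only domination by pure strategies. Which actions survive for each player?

P1 drop A (B beats it: P:10>7 Q:9>3 R:5>4 S:5>1)
P2 drop R (P beats it: B:10>0 C:4>2)
P2 drop S (P beats it: B:10>3 C:4>1)
P1→{B,C} P2→{P,Q}

Survivors P1:{B,C} P2:{P,Q}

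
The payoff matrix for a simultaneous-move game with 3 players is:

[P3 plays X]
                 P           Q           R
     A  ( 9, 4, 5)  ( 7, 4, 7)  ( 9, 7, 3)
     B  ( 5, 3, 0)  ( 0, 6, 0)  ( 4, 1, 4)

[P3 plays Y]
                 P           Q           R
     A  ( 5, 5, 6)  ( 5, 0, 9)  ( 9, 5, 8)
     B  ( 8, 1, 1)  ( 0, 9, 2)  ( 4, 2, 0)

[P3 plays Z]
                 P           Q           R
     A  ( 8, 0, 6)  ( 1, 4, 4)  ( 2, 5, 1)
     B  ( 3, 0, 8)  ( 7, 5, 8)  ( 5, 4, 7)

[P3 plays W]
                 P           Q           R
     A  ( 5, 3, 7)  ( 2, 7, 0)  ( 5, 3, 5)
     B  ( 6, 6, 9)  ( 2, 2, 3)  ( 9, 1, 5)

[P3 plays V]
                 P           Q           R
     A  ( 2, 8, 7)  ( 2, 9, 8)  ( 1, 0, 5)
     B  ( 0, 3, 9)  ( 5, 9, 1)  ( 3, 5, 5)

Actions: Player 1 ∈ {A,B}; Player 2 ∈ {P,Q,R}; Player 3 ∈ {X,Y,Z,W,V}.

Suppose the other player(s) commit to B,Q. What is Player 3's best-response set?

u_3(X vs B,Q) = 0
u_3(Y vs B,Q) = 2
u_3(Z vs B,Q) = 8
u_3(W vs B,Q) = 3
u_3(V vs B,Q) = 1
max payoff 8 at {Z}

BR_3 = {Z}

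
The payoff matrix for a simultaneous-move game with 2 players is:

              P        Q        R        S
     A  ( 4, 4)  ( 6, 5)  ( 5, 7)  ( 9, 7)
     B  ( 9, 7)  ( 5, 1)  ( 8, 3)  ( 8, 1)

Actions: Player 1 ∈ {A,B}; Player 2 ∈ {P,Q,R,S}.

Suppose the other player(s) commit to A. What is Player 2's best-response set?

u_2(P vs A) = 4
u_2(Q vs A) = 5
u_2(R vs A) = 7
u_2(S vs A) = 7
max payoff 7 at {R,S}

argmax u_2 = {R,S}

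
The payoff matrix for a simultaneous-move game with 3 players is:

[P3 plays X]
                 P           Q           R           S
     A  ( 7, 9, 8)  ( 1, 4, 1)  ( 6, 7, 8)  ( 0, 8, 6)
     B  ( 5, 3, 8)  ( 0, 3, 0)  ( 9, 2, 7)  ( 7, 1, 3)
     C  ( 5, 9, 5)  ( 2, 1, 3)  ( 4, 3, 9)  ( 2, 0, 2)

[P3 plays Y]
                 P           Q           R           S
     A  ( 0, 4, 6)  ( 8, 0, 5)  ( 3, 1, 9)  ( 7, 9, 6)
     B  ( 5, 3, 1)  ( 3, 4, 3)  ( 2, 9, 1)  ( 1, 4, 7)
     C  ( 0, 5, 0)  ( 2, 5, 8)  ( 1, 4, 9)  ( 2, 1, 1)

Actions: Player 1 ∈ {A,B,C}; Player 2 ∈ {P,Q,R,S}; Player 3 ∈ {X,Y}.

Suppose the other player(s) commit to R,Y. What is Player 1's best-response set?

argmax u_1 = {A}

u_1(A vs R,Y) = 3
u_1(B vs R,Y) = 2
u_1(C vs R,Y) = 1
max payoff 3 at {A}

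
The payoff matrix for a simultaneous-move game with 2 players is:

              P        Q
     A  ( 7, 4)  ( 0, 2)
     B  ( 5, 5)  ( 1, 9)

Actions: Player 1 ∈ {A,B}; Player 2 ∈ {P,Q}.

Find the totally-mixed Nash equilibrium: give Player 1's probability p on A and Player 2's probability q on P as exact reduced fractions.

P1 indiff ⇒ q·7+(1-q)·0 = q·5+(1-q)·1 ⇒ q(2) = (1-q)(1) ⇒ q = 1/3
P2 indiff ⇒ p·4+(1-p)·5 = p·2+(1-p)·9 ⇒ p(2) = (1-p)(4) ⇒ p = 2/3

p=2/3, q=1/3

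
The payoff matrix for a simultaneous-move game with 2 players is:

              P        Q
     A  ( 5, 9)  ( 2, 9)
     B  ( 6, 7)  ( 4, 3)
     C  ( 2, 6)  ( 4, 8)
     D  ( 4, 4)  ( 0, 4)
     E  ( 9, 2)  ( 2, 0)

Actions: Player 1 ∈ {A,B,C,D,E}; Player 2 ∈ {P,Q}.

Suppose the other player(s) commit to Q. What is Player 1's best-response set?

u_1(A vs Q) = 2
u_1(B vs Q) = 4
u_1(C vs Q) = 4
u_1(D vs Q) = 0
u_1(E vs Q) = 2
max payoff 4 at {B,C}

BR_1 = {B,C}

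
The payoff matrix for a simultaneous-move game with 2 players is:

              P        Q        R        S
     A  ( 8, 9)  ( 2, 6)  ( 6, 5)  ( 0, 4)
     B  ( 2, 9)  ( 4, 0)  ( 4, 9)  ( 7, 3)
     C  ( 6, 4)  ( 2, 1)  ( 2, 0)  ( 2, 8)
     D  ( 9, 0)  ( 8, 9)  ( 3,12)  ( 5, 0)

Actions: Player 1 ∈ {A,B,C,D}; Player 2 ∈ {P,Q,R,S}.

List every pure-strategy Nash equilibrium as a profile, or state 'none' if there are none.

(A,P): not NE [P1→D gives 9>8]
(A,Q): not NE [P1→D gives 8>2; P2→P gives 9>6]
(A,R): not NE [P2→P gives 9>5]
(A,S): not NE [P1→B gives 7>0; P2→P gives 9>4]
(B,P): not NE [P1→D gives 9>2]
(B,Q): not NE [P1→D gives 8>4; P2→R gives 9>0]
(B,R): not NE [P1→A gives 6>4]
(B,S): not NE [P2→R gives 9>3]
(C,P): not NE [P1→D gives 9>6; P2→S gives 8>4]
(C,Q): not NE [P1→D gives 8>2; P2→S gives 8>1]
(C,R): not NE [P1→A gives 6>2; P2→S gives 8>0]
(C,S): not NE [P1→B gives 7>2]
(D,P): not NE [P2→R gives 12>0]
(D,Q): not NE [P2→R gives 12>9]
(D,R): not NE [P1→A gives 6>3]
(D,S): not NE [P1→B gives 7>5; P2→R gives 12>0]

Equilibria: none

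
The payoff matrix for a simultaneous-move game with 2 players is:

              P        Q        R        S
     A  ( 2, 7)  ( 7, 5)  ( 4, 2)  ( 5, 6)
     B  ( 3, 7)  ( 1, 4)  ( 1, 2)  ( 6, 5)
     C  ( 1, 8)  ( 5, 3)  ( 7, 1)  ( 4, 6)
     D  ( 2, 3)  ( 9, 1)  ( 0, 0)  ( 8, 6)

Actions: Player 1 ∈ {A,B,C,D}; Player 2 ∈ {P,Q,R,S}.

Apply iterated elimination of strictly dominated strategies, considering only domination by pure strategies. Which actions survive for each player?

IESDS → P1:{B,D} P2:{P,S}

P2 drop Q (P beats it: A:7>5 B:7>4 C:8>3 D:3>1)
P2 drop R (P beats it: A:7>2 B:7>2 C:8>1 D:3>0)
P1 drop A (B beats it: P:3>2 S:6>5)
P1 drop C (B beats it: P:3>1 S:6>4)
P1→{B,D} P2→{P,S}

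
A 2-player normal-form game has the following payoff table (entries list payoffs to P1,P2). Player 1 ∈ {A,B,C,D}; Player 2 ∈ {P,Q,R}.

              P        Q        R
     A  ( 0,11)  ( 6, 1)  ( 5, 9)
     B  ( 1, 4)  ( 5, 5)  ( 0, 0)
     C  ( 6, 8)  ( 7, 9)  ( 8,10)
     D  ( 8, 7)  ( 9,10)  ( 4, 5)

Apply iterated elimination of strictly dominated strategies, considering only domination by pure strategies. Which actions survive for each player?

P1 drop A (C beats it: P:6>0 Q:7>6 R:8>5)
P1 drop B (C beats it: P:6>1 Q:7>5 R:8>0)
P2 drop P (Q beats it: C:9>8 D:10>7)
P1→{C,D} P2→{Q,R}

Survivors P1:{C,D} P2:{Q,R}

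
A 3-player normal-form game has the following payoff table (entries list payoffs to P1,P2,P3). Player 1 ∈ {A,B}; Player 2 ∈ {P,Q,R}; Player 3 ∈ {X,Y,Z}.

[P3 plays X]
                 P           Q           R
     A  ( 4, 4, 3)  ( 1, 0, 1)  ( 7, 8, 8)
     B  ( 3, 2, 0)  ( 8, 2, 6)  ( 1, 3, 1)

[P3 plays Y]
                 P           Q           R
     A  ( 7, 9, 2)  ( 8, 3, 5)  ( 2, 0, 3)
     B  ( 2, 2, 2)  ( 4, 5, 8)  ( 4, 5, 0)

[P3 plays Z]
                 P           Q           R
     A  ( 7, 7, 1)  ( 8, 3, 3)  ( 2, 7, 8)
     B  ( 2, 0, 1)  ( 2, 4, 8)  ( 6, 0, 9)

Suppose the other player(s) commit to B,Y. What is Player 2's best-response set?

u_2(P vs B,Y) = 2
u_2(Q vs B,Y) = 5
u_2(R vs B,Y) = 5
max payoff 5 at {Q,R}

P2 best: {Q,R}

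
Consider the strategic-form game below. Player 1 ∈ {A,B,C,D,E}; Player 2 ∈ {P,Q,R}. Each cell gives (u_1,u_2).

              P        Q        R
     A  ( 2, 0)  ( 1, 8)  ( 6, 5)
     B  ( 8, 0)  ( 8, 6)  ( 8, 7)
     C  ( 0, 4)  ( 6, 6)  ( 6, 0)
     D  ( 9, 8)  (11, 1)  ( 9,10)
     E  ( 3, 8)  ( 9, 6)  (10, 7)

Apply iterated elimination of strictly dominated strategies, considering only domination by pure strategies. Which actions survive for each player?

P1 drop A (B beats it: P:8>2 Q:8>1 R:8>6)
P1 drop B (D beats it: P:9>8 Q:11>8 R:9>8)
P1 drop C (D beats it: P:9>0 Q:11>6 R:9>6)
P2 drop Q (P beats it: D:8>1 E:8>6)
P1→{D,E} P2→{P,R}

Remaining: P1:{D,E} P2:{P,R}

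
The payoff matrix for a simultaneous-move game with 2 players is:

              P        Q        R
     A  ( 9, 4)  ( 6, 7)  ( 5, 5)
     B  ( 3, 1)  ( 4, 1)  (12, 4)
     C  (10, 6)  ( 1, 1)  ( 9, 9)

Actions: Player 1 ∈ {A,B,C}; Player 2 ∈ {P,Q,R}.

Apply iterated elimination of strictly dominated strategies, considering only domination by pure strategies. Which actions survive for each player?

IESDS → P1:{A,B} P2:{Q,R}

P2 drop P (R beats it: A:5>4 B:4>1 C:9>6)
P1 drop C (B beats it: Q:4>1 R:12>9)
P1→{A,B} P2→{Q,R}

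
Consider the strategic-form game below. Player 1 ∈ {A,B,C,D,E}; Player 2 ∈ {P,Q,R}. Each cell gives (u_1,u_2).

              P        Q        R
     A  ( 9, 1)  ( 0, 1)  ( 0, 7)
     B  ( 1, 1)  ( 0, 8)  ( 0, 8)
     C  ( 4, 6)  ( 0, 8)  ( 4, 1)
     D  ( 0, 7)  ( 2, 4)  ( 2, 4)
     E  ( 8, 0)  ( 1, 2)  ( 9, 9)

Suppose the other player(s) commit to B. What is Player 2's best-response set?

P2 best: {Q,R}

u_2(P vs B) = 1
u_2(Q vs B) = 8
u_2(R vs B) = 8
max payoff 8 at {Q,R}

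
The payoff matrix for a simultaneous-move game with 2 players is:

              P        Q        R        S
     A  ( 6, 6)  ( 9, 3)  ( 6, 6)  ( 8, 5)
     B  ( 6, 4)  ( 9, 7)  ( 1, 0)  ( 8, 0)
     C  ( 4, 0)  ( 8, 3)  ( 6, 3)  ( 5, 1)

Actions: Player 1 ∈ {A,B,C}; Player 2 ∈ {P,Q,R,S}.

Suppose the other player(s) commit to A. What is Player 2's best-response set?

u_2(P vs A) = 6
u_2(Q vs A) = 3
u_2(R vs A) = 6
u_2(S vs A) = 5
max payoff 6 at {P,R}

argmax u_2 = {P,R}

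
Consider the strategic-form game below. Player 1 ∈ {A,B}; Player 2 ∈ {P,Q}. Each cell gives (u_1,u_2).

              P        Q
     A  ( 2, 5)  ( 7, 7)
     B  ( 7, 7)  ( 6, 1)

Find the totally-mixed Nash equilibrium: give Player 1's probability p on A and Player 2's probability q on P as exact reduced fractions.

P1 indiff ⇒ q·2+(1-q)·7 = q·7+(1-q)·6 ⇒ q(-5) = (1-q)(-1) ⇒ q = 1/6
P2 indiff ⇒ p·5+(1-p)·7 = p·7+(1-p)·1 ⇒ p(-2) = (1-p)(-6) ⇒ p = 3/4

p=3/4, q=1/6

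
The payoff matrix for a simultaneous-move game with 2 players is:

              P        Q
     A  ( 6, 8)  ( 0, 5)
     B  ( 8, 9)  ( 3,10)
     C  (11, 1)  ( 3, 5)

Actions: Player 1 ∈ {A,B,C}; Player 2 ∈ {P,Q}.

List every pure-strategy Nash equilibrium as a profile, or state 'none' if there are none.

NE set: (B,Q), (C,Q)

(A,P): not NE [P1→C gives 11>6]
(A,Q): not NE [P1→C gives 3>0; P2→P gives 8>5]
(B,P): not NE [P1→C gives 11>8; P2→Q gives 10>9]
(B,Q): NE
(C,P): not NE [P2→Q gives 5>1]
(C,Q): NE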